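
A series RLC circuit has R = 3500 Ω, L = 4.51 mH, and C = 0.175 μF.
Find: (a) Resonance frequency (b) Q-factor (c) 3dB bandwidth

Step 1 — Resonance: ω₀ = 1/√(LC) = 1/√(0.00451·1.75e-07) = 3.56e+04 rad/s.
Step 2 — f₀ = ω₀/(2π) = 5665 Hz.
Step 3 — Series Q: Q = ω₀L/R = 3.56e+04·0.00451/3500 = 0.04587.
Step 4 — Bandwidth: Δω = ω₀/Q = 7.761e+05 rad/s; BW = Δω/(2π) = 1.235e+05 Hz.

(a) f₀ = 5665 Hz  (b) Q = 0.04587  (c) BW = 1.235e+05 Hz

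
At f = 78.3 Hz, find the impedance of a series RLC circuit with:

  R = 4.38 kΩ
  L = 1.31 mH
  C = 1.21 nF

Step 1 — Angular frequency: ω = 2π·f = 2π·78.3 = 492 rad/s.
Step 2 — Component impedances:
  R: Z = R = 4380 Ω
  L: Z = jωL = j·492·0.00131 = 0 + j0.6445 Ω
  C: Z = 1/(jωC) = -j/(ω·C) = 0 - j1.68e+06 Ω
Step 3 — Series combination: Z_total = R + L + C = 4380 - j1.68e+06 Ω = 1.68e+06∠-89.9° Ω.

Z = 4380 - j1.68e+06 Ω = 1.68e+06∠-89.9° Ω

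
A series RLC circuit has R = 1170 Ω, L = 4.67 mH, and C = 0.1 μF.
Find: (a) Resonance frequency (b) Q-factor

Step 1 — Resonance condition Im(Z)=0 gives ω₀ = 1/√(LC).
Step 2 — ω₀ = 1/√(0.00467·1e-07) = 4.627e+04 rad/s.
Step 3 — f₀ = ω₀/(2π) = 7365 Hz.
Step 4 — Series Q: Q = ω₀L/R = 4.627e+04·0.00467/1170 = 0.1847.

(a) f₀ = 7365 Hz  (b) Q = 0.1847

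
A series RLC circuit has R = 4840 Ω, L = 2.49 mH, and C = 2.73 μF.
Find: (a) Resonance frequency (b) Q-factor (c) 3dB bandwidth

Step 1 — Resonance condition Im(Z)=0 gives ω₀ = 1/√(LC).
Step 2 — ω₀ = 1/√(0.00249·2.73e-06) = 1.213e+04 rad/s.
Step 3 — f₀ = ω₀/(2π) = 1930 Hz.
Step 4 — Series Q: Q = ω₀L/R = 1.213e+04·0.00249/4840 = 0.00624.
Step 5 — 3dB bandwidth: Δω = ω₀/Q = 1.944e+06 rad/s; BW = Δω/(2π) = 3.094e+05 Hz.

(a) f₀ = 1930 Hz  (b) Q = 0.00624  (c) BW = 3.094e+05 Hz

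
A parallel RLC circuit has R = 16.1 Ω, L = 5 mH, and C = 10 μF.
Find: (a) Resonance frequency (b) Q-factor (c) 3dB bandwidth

Step 1 — Resonance: ω₀ = 1/√(LC) = 1/√(0.005·1e-05) = 4472 rad/s.
Step 2 — f₀ = ω₀/(2π) = 711.8 Hz.
Step 3 — Parallel Q: Q = R/(ω₀L) = 16.1/(4472·0.005) = 0.72.
Step 4 — Bandwidth: Δω = ω₀/Q = 6211 rad/s; BW = Δω/(2π) = 988.5 Hz.

(a) f₀ = 711.8 Hz  (b) Q = 0.72  (c) BW = 988.5 Hz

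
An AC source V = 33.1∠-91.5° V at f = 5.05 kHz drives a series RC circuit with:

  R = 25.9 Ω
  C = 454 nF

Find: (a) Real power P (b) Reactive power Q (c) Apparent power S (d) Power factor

Step 1 — Angular frequency: ω = 2π·f = 2π·5050 = 3.173e+04 rad/s.
Step 2 — Component impedances:
  R: Z = R = 25.9 Ω
  C: Z = 1/(jωC) = -j/(ω·C) = 0 - j69.42 Ω
Step 3 — Series combination: Z_total = R + C = 25.9 - j69.42 Ω = 74.09∠-69.5° Ω.
Step 4 — Source phasor: V = 33.1∠-91.5° V = -0.8665 - j33.09 V.
Step 5 — Current: I = V / Z = 0.4143 - j0.1671 A = 0.4467∠-22.0° A.
Step 6 — Complex power: S = V·I* = 5.169 - j13.85 VA.
Step 7 — Real power: P = Re(S) = 5.169 W.
Step 8 — Reactive power: Q = Im(S) = -13.85 VAR.
Step 9 — Apparent power: |S| = 14.79 VA.
Step 10 — Power factor: PF = P/|S| = 0.3496 (leading).

(a) P = 5.169 W  (b) Q = -13.85 VAR  (c) S = 14.79 VA  (d) PF = 0.3496 (leading)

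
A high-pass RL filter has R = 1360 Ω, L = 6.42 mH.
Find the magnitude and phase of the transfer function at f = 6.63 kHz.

Step 1 — Angular frequency: ω = 2π·6630 = 4.166e+04 rad/s.
Step 2 — Transfer function: H(jω) = jωL/(R + jωL).
Step 3 — Numerator jωL = j·267.4; denominator R + jωL = 1360 + j267.4.
Step 4 — H = 0.03723 + j0.1893.
Step 5 — Magnitude: |H| = 0.193 (-14.3 dB); phase: φ = 78.9°.

|H| = 0.193 (-14.3 dB), φ = 78.9°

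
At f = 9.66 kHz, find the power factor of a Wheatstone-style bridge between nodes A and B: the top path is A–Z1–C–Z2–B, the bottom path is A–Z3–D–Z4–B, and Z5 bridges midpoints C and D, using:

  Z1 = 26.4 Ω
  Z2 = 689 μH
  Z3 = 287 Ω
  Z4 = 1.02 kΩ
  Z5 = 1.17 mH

Step 1 — Angular frequency: ω = 2π·f = 2π·9660 = 6.07e+04 rad/s.
Step 2 — Component impedances:
  Z1: Z = R = 26.4 Ω
  Z2: Z = jωL = j·6.07e+04·0.000689 = 0 + j41.82 Ω
  Z3: Z = R = 287 Ω
  Z4: Z = R = 1020 Ω
  Z5: Z = jωL = j·6.07e+04·0.00117 = 0 + j71.01 Ω
Step 3 — Bridge requires nodal analysis (the Z5 bridge couples midpoints C and D, so the two paths cannot be reduced to a simple series/parallel combination). Setting node B to ground and injecting 1 A at node A, the 3-node admittance system at A, C, D solves to V_A = Z_AB = 26.43 + j41.95 Ω = 49.58∠57.8° Ω.
Step 4 — Power factor: PF = cos(φ) = Re(Z)/|Z| = 26.427/49.583 = 0.533.
Step 5 — Type: Im(Z) = 41.95 ⇒ lagging (phase φ = 57.8°).

PF = 0.533 (lagging, φ = 57.8°)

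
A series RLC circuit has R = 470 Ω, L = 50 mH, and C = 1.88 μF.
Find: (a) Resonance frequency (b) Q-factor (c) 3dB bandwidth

Step 1 — Resonance: ω₀ = 1/√(LC) = 1/√(0.05·1.88e-06) = 3262 rad/s.
Step 2 — f₀ = ω₀/(2π) = 519.1 Hz.
Step 3 — Series Q: Q = ω₀L/R = 3262·0.05/470 = 0.347.
Step 4 — Bandwidth: Δω = ω₀/Q = 9400 rad/s; BW = Δω/(2π) = 1496 Hz.

(a) f₀ = 519.1 Hz  (b) Q = 0.347  (c) BW = 1496 Hz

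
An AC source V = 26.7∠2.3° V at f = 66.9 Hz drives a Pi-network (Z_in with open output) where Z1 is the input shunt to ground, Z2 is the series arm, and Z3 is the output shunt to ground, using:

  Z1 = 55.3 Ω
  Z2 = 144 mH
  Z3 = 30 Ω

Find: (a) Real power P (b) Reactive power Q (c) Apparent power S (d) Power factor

Step 1 — Angular frequency: ω = 2π·f = 2π·66.9 = 420.3 rad/s.
Step 2 — Component impedances:
  Z1: Z = R = 55.3 Ω
  Z2: Z = jωL = j·420.3·0.144 = 0 + j60.53 Ω
  Z3: Z = R = 30 Ω
Step 3 — With open output, the series arm Z2 and the output shunt Z3 appear in series to ground: Z2 + Z3 = 30 + j60.53 Ω.
Step 4 — Parallel with input shunt Z1: Z_in = Z1 || (Z2 + Z3) = 31.46 + j16.92 Ω = 35.72∠28.3° Ω.
Step 5 — Source phasor: V = 26.7∠2.3° V = 26.68 + j1.072 V.
Step 6 — Current: I = V / Z = 0.672 - j0.3274 A = 0.7475∠-26.0° A.
Step 7 — Complex power: S = V·I* = 17.58 + j9.455 VA.
Step 8 — Real power: P = Re(S) = 17.58 W.
Step 9 — Reactive power: Q = Im(S) = 9.455 VAR.
Step 10 — Apparent power: |S| = 19.96 VA.
Step 11 — Power factor: PF = P/|S| = 0.8807 (lagging).

(a) P = 17.58 W  (b) Q = 9.455 VAR  (c) S = 19.96 VA  (d) PF = 0.8807 (lagging)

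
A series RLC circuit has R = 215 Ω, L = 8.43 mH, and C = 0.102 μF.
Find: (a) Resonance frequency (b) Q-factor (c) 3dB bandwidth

Step 1 — Resonance: ω₀ = 1/√(LC) = 1/√(0.00843·1.02e-07) = 3.41e+04 rad/s.
Step 2 — f₀ = ω₀/(2π) = 5428 Hz.
Step 3 — Series Q: Q = ω₀L/R = 3.41e+04·0.00843/215 = 1.337.
Step 4 — Bandwidth: Δω = ω₀/Q = 2.55e+04 rad/s; BW = Δω/(2π) = 4059 Hz.

(a) f₀ = 5428 Hz  (b) Q = 1.337  (c) BW = 4059 Hz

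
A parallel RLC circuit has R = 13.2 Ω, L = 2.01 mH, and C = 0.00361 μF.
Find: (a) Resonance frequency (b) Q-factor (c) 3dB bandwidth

Step 1 — Resonance: ω₀ = 1/√(LC) = 1/√(0.00201·3.61e-09) = 3.712e+05 rad/s.
Step 2 — f₀ = ω₀/(2π) = 5.908e+04 Hz.
Step 3 — Parallel Q: Q = R/(ω₀L) = 13.2/(3.712e+05·0.00201) = 0.01769.
Step 4 — Bandwidth: Δω = ω₀/Q = 2.099e+07 rad/s; BW = Δω/(2π) = 3.34e+06 Hz.

(a) f₀ = 5.908e+04 Hz  (b) Q = 0.01769  (c) BW = 3.34e+06 Hz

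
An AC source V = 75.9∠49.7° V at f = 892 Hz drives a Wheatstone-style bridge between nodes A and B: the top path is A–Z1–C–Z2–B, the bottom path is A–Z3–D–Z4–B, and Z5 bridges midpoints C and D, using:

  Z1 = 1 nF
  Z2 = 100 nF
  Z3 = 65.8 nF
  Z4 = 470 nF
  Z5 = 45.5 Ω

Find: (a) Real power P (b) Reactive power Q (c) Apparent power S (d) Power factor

Step 1 — Angular frequency: ω = 2π·f = 2π·892 = 5605 rad/s.
Step 2 — Component impedances:
  Z1: Z = 1/(jωC) = -j/(ω·C) = 0 - j1.784e+05 Ω
  Z2: Z = 1/(jωC) = -j/(ω·C) = 0 - j1784 Ω
  Z3: Z = 1/(jωC) = -j/(ω·C) = 0 - j2712 Ω
  Z4: Z = 1/(jωC) = -j/(ω·C) = 0 - j379.6 Ω
  Z5: Z = R = 45.5 Ω
Step 3 — Bridge requires nodal analysis (the Z5 bridge couples midpoints C and D, so the two paths cannot be reduced to a simple series/parallel combination). Setting node B to ground and injecting 1 A at node A, the 3-node admittance system at A, C, D solves to V_A = Z_AB = 1.171 - j2984 Ω = 2984∠-90.0° Ω.
Step 4 — Source phasor: V = 75.9∠49.7° V = 49.09 + j57.89 V.
Step 5 — Current: I = V / Z = -0.01939 + j0.01646 A = 0.02543∠139.7° A.
Step 6 — Complex power: S = V·I* = 0.0007576 - j1.931 VA.
Step 7 — Real power: P = Re(S) = 0.0007576 W.
Step 8 — Reactive power: Q = Im(S) = -1.931 VAR.
Step 9 — Apparent power: |S| = 1.931 VA.
Step 10 — Power factor: PF = P/|S| = 0.0003924 (leading).

(a) P = 0.0007576 W  (b) Q = -1.931 VAR  (c) S = 1.931 VA  (d) PF = 0.0003924 (leading)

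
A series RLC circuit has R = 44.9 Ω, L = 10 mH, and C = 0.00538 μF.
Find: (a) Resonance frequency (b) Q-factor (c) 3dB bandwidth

Step 1 — Resonance condition Im(Z)=0 gives ω₀ = 1/√(LC).
Step 2 — ω₀ = 1/√(0.01·5.38e-09) = 1.363e+05 rad/s.
Step 3 — f₀ = ω₀/(2π) = 2.17e+04 Hz.
Step 4 — Series Q: Q = ω₀L/R = 1.363e+05·0.01/44.9 = 30.36.
Step 5 — 3dB bandwidth: Δω = ω₀/Q = 4490 rad/s; BW = Δω/(2π) = 714.6 Hz.

(a) f₀ = 2.17e+04 Hz  (b) Q = 30.36  (c) BW = 714.6 Hz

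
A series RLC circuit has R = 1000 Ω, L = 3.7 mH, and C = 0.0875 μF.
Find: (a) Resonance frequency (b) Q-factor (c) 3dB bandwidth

Step 1 — Resonance: ω₀ = 1/√(LC) = 1/√(0.0037·8.75e-08) = 5.558e+04 rad/s.
Step 2 — f₀ = ω₀/(2π) = 8845 Hz.
Step 3 — Series Q: Q = ω₀L/R = 5.558e+04·0.0037/1000 = 0.2056.
Step 4 — Bandwidth: Δω = ω₀/Q = 2.703e+05 rad/s; BW = Δω/(2π) = 4.301e+04 Hz.

(a) f₀ = 8845 Hz  (b) Q = 0.2056  (c) BW = 4.301e+04 Hz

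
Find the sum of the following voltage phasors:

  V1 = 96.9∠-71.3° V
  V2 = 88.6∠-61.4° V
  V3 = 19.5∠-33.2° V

Step 1 — Convert each phasor to rectangular form:
  V1 = 96.9·(cos(-71.3°) + j·sin(-71.3°)) = 31.07 - j91.78 V
  V2 = 88.6·(cos(-61.4°) + j·sin(-61.4°)) = 42.41 - j77.79 V
  V3 = 19.5·(cos(-33.2°) + j·sin(-33.2°)) = 16.32 - j10.68 V
Step 2 — Sum components: V_total = 89.8 - j180.3 V.
Step 3 — Convert to polar: |V_total| = 201.4 V, ∠V_total = -63.5°.

V_total = 201.4∠-63.5° V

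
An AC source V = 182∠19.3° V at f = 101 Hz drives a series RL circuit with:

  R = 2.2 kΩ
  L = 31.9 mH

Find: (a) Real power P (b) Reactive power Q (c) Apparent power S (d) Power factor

Step 1 — Angular frequency: ω = 2π·f = 2π·101 = 634.6 rad/s.
Step 2 — Component impedances:
  R: Z = R = 2200 Ω
  L: Z = jωL = j·634.6·0.0319 = 0 + j20.24 Ω
Step 3 — Series combination: Z_total = R + L = 2200 + j20.24 Ω = 2200∠0.5° Ω.
Step 4 — Source phasor: V = 182∠19.3° V = 171.8 + j60.15 V.
Step 5 — Current: I = V / Z = 0.07832 + j0.02662 A = 0.08272∠18.8° A.
Step 6 — Complex power: S = V·I* = 15.06 + j0.1385 VA.
Step 7 — Real power: P = Re(S) = 15.06 W.
Step 8 — Reactive power: Q = Im(S) = 0.1385 VAR.
Step 9 — Apparent power: |S| = 15.06 VA.
Step 10 — Power factor: PF = P/|S| = 1 (lagging).

(a) P = 15.06 W  (b) Q = 0.1385 VAR  (c) S = 15.06 VA  (d) PF = 1 (lagging)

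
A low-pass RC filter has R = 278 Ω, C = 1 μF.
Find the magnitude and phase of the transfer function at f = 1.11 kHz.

Step 1 — Angular frequency: ω = 2π·1110 = 6974 rad/s.
Step 2 — Transfer function: H(jω) = 1/(1 + jωRC).
Step 3 — Denominator: 1 + jωRC = 1 + j·6974·278·1e-06 = 1 + j1.939.
Step 4 — H = 0.2101 - j0.4074.
Step 5 — Magnitude: |H| = 0.4584 (-6.8 dB); phase: φ = -62.7°.

|H| = 0.4584 (-6.8 dB), φ = -62.7°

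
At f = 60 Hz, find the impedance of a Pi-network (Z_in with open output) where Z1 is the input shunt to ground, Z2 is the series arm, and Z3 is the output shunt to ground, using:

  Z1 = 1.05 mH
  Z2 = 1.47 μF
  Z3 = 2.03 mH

Step 1 — Angular frequency: ω = 2π·f = 2π·60 = 377 rad/s.
Step 2 — Component impedances:
  Z1: Z = jωL = j·377·0.00105 = 0 + j0.3958 Ω
  Z2: Z = 1/(jωC) = -j/(ω·C) = 0 - j1804 Ω
  Z3: Z = jωL = j·377·0.00203 = 0 + j0.7653 Ω
Step 3 — With open output, the series arm Z2 and the output shunt Z3 appear in series to ground: Z2 + Z3 = 0 - j1804 Ω.
Step 4 — Parallel with input shunt Z1: Z_in = Z1 || (Z2 + Z3) = 0 + j0.3959 Ω = 0.3959∠90.0° Ω.

Z = 0 + j0.3959 Ω = 0.3959∠90.0° Ω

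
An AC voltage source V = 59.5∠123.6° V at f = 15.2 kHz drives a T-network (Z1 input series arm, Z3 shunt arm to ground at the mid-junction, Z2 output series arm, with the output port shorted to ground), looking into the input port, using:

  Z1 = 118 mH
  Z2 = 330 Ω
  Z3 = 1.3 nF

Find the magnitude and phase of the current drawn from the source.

Step 1 — Angular frequency: ω = 2π·f = 2π·1.52e+04 = 9.55e+04 rad/s.
Step 2 — Component impedances:
  Z1: Z = jωL = j·9.55e+04·0.118 = 0 + j1.127e+04 Ω
  Z2: Z = R = 330 Ω
  Z3: Z = 1/(jωC) = -j/(ω·C) = 0 - j8054 Ω
Step 3 — With the output port shorted to ground, the output series arm Z2 runs from the junction to ground; the shunt arm Z3 also runs from the junction to ground. They appear in parallel: Z3 || Z2 = 329.4 - j13.5 Ω.
Step 4 — Series with input arm Z1: Z_in = Z1 + (Z3 || Z2) = 329.4 + j1.126e+04 Ω = 1.126e+04∠88.3° Ω.
Step 5 — Source phasor: V = 59.5∠123.6° V = -32.93 + j49.56 V.
Step 6 — Ohm's law: I = V / Z_total = (-32.93 + j49.56) / (329.4 + j1.126e+04) = 0.004314 + j0.003052 A.
Step 7 — Convert to polar: |I| = 0.005284 A, ∠I = 35.3°.

I = 0.005284∠35.3° A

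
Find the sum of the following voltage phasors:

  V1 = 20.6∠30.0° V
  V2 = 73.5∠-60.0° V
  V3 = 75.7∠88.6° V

Step 1 — Convert each phasor to rectangular form:
  V1 = 20.6·(cos(30.0°) + j·sin(30.0°)) = 17.84 + j10.3 V
  V2 = 73.5·(cos(-60.0°) + j·sin(-60.0°)) = 36.75 - j63.65 V
  V3 = 75.7·(cos(88.6°) + j·sin(88.6°)) = 1.85 + j75.68 V
Step 2 — Sum components: V_total = 56.44 + j22.32 V.
Step 3 — Convert to polar: |V_total| = 60.69 V, ∠V_total = 21.6°.

V_total = 60.69∠21.6° V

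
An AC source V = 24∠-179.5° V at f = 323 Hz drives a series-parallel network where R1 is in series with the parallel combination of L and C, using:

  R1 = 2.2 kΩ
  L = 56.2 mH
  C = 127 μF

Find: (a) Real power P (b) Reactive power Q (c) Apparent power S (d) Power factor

Step 1 — Angular frequency: ω = 2π·f = 2π·323 = 2029 rad/s.
Step 2 — Component impedances:
  R1: Z = R = 2200 Ω
  L: Z = jωL = j·2029·0.0562 = 0 + j114.1 Ω
  C: Z = 1/(jωC) = -j/(ω·C) = 0 - j3.88 Ω
Step 3 — Parallel branch: L || C = 1/(1/L + 1/C) = 0 - j4.016 Ω.
Step 4 — Series with R1: Z_total = R1 + (L || C) = 2200 - j4.016 Ω = 2200∠-0.1° Ω.
Step 5 — Source phasor: V = 24∠-179.5° V = -24 - j0.2094 V.
Step 6 — Current: I = V / Z = -0.01091 - j0.0001151 A = 0.01091∠-179.4° A.
Step 7 — Complex power: S = V·I* = 0.2618 - j0.000478 VA.
Step 8 — Real power: P = Re(S) = 0.2618 W.
Step 9 — Reactive power: Q = Im(S) = -0.000478 VAR.
Step 10 — Apparent power: |S| = 0.2618 VA.
Step 11 — Power factor: PF = P/|S| = 1 (leading).

(a) P = 0.2618 W  (b) Q = -0.000478 VAR  (c) S = 0.2618 VA  (d) PF = 1 (leading)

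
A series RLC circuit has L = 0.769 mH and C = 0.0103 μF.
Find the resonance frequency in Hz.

Step 1 — Resonance condition Im(Z)=0 gives ω₀ = 1/√(LC).
Step 2 — ω₀ = 1/√(0.000769·1.03e-08) = 3.553e+05 rad/s.
Step 3 — f₀ = ω₀/(2π) = 5.655e+04 Hz.

f₀ = 5.655e+04 Hz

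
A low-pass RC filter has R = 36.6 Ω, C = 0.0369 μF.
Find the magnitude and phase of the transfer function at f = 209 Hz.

Step 1 — Angular frequency: ω = 2π·209 = 1313 rad/s.
Step 2 — Transfer function: H(jω) = 1/(1 + jωRC).
Step 3 — Denominator: 1 + jωRC = 1 + j·1313·36.6·3.69e-08 = 1 + j0.001774.
Step 4 — H = 1 - j0.001774.
Step 5 — Magnitude: |H| = 1 (-0.0 dB); phase: φ = -0.1°.

|H| = 1 (-0.0 dB), φ = -0.1°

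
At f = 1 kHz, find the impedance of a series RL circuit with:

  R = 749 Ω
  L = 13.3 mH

Step 1 — Angular frequency: ω = 2π·f = 2π·1000 = 6283 rad/s.
Step 2 — Component impedances:
  R: Z = R = 749 Ω
  L: Z = jωL = j·6283·0.0133 = 0 + j83.57 Ω
Step 3 — Series combination: Z_total = R + L = 749 + j83.57 Ω = 753.6∠6.4° Ω.

Z = 749 + j83.57 Ω = 753.6∠6.4° Ω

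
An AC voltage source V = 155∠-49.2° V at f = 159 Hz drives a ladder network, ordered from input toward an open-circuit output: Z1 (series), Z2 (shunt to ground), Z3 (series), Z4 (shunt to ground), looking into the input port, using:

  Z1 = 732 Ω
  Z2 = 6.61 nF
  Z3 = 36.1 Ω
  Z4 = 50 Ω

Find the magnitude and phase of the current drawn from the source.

Step 1 — Angular frequency: ω = 2π·f = 2π·159 = 999 rad/s.
Step 2 — Component impedances:
  Z1: Z = R = 732 Ω
  Z2: Z = 1/(jωC) = -j/(ω·C) = 0 - j1.514e+05 Ω
  Z3: Z = R = 36.1 Ω
  Z4: Z = R = 50 Ω
Step 3 — Ladder network (open output): work backward from the far end, alternating series and parallel combinations. Z_in = 818.1 - j0.04895 Ω = 818.1∠-0.0° Ω.
Step 4 — Source phasor: V = 155∠-49.2° V = 101.3 - j117.3 V.
Step 5 — Ohm's law: I = V / Z_total = (101.3 - j117.3) / (818.1 - j0.04895) = 0.1238 - j0.1434 A.
Step 6 — Convert to polar: |I| = 0.1895 A, ∠I = -49.2°.

I = 0.1895∠-49.2° A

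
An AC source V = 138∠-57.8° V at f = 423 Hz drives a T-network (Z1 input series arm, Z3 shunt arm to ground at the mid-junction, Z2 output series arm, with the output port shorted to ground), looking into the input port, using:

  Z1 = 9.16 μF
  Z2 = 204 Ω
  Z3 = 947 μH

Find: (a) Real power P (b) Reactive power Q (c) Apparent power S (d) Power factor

Step 1 — Angular frequency: ω = 2π·f = 2π·423 = 2658 rad/s.
Step 2 — Component impedances:
  Z1: Z = 1/(jωC) = -j/(ω·C) = 0 - j41.08 Ω
  Z2: Z = R = 204 Ω
  Z3: Z = jωL = j·2658·0.000947 = 0 + j2.517 Ω
Step 3 — With the output port shorted to ground, the output series arm Z2 runs from the junction to ground; the shunt arm Z3 also runs from the junction to ground. They appear in parallel: Z3 || Z2 = 0.03105 + j2.517 Ω.
Step 4 — Series with input arm Z1: Z_in = Z1 + (Z3 || Z2) = 0.03105 - j38.56 Ω = 38.56∠-90.0° Ω.
Step 5 — Source phasor: V = 138∠-57.8° V = 73.54 - j116.8 V.
Step 6 — Current: I = V / Z = 3.03 + j1.905 A = 3.579∠32.2° A.
Step 7 — Complex power: S = V·I* = 0.3977 - j493.9 VA.
Step 8 — Real power: P = Re(S) = 0.3977 W.
Step 9 — Reactive power: Q = Im(S) = -493.9 VAR.
Step 10 — Apparent power: |S| = 493.9 VA.
Step 11 — Power factor: PF = P/|S| = 0.0008052 (leading).

(a) P = 0.3977 W  (b) Q = -493.9 VAR  (c) S = 493.9 VA  (d) PF = 0.0008052 (leading)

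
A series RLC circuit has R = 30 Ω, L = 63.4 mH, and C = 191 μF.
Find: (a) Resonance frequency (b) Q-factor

Step 1 — Resonance condition Im(Z)=0 gives ω₀ = 1/√(LC).
Step 2 — ω₀ = 1/√(0.0634·0.000191) = 287.4 rad/s.
Step 3 — f₀ = ω₀/(2π) = 45.74 Hz.
Step 4 — Series Q: Q = ω₀L/R = 287.4·0.0634/30 = 0.6073.

(a) f₀ = 45.74 Hz  (b) Q = 0.6073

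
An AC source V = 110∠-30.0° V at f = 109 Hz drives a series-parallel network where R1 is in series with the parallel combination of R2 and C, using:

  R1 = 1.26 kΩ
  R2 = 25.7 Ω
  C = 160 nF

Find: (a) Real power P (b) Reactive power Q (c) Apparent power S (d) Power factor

Step 1 — Angular frequency: ω = 2π·f = 2π·109 = 684.9 rad/s.
Step 2 — Component impedances:
  R1: Z = R = 1260 Ω
  R2: Z = R = 25.7 Ω
  C: Z = 1/(jωC) = -j/(ω·C) = 0 - j9126 Ω
Step 3 — Parallel branch: R2 || C = 1/(1/R2 + 1/C) = 25.7 - j0.07238 Ω.
Step 4 — Series with R1: Z_total = R1 + (R2 || C) = 1286 - j0.07238 Ω = 1286∠-0.0° Ω.
Step 5 — Source phasor: V = 110∠-30.0° V = 95.26 - j55 V.
Step 6 — Current: I = V / Z = 0.0741 - j0.04277 A = 0.08556∠-30.0° A.
Step 7 — Complex power: S = V·I* = 9.411 - j0.0005298 VA.
Step 8 — Real power: P = Re(S) = 9.411 W.
Step 9 — Reactive power: Q = Im(S) = -0.0005298 VAR.
Step 10 — Apparent power: |S| = 9.411 VA.
Step 11 — Power factor: PF = P/|S| = 1 (leading).

(a) P = 9.411 W  (b) Q = -0.0005298 VAR  (c) S = 9.411 VA  (d) PF = 1 (leading)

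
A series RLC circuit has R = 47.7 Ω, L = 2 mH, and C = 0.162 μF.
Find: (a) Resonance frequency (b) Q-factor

Step 1 — Resonance condition Im(Z)=0 gives ω₀ = 1/√(LC).
Step 2 — ω₀ = 1/√(0.002·1.62e-07) = 5.556e+04 rad/s.
Step 3 — f₀ = ω₀/(2π) = 8842 Hz.
Step 4 — Series Q: Q = ω₀L/R = 5.556e+04·0.002/47.7 = 2.329.

(a) f₀ = 8842 Hz  (b) Q = 2.329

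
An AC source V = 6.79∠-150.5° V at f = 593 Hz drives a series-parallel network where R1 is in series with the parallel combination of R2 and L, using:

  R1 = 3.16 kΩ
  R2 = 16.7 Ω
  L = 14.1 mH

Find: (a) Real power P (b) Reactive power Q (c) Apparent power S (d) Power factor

Step 1 — Angular frequency: ω = 2π·f = 2π·593 = 3726 rad/s.
Step 2 — Component impedances:
  R1: Z = R = 3160 Ω
  R2: Z = R = 16.7 Ω
  L: Z = jωL = j·3726·0.0141 = 0 + j52.54 Ω
Step 3 — Parallel branch: R2 || L = 1/(1/R2 + 1/L) = 15.17 + j4.821 Ω.
Step 4 — Series with R1: Z_total = R1 + (R2 || L) = 3175 + j4.821 Ω = 3175∠0.1° Ω.
Step 5 — Source phasor: V = 6.79∠-150.5° V = -5.91 - j3.344 V.
Step 6 — Current: I = V / Z = -0.001863 - j0.00105 A = 0.002138∠-150.6° A.
Step 7 — Complex power: S = V·I* = 0.01452 + j2.205e-05 VA.
Step 8 — Real power: P = Re(S) = 0.01452 W.
Step 9 — Reactive power: Q = Im(S) = 2.205e-05 VAR.
Step 10 — Apparent power: |S| = 0.01452 VA.
Step 11 — Power factor: PF = P/|S| = 1 (lagging).

(a) P = 0.01452 W  (b) Q = 2.205e-05 VAR  (c) S = 0.01452 VA  (d) PF = 1 (lagging)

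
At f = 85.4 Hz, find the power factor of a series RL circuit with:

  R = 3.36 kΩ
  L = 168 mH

Step 1 — Angular frequency: ω = 2π·f = 2π·85.4 = 536.6 rad/s.
Step 2 — Component impedances:
  R: Z = R = 3360 Ω
  L: Z = jωL = j·536.6·0.168 = 0 + j90.15 Ω
Step 3 — Series combination: Z_total = R + L = 3360 + j90.15 Ω = 3361∠1.5° Ω.
Step 4 — Power factor: PF = cos(φ) = Re(Z)/|Z| = 3360/3361.2 = 0.9996.
Step 5 — Type: Im(Z) = 90.15 ⇒ lagging (phase φ = 1.5°).

PF = 0.9996 (lagging, φ = 1.5°)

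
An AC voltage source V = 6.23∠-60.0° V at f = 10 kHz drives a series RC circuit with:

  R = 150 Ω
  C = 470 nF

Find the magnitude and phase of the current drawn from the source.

Step 1 — Angular frequency: ω = 2π·f = 2π·1e+04 = 6.283e+04 rad/s.
Step 2 — Component impedances:
  R: Z = R = 150 Ω
  C: Z = 1/(jωC) = -j/(ω·C) = 0 - j33.86 Ω
Step 3 — Series combination: Z_total = R + C = 150 - j33.86 Ω = 153.8∠-12.7° Ω.
Step 4 — Source phasor: V = 6.23∠-60.0° V = 3.115 - j5.395 V.
Step 5 — Ohm's law: I = V / Z_total = (3.115 - j5.395) / (150 - j33.86) = 0.02749 - j0.02976 A.
Step 6 — Convert to polar: |I| = 0.04051 A, ∠I = -47.3°.

I = 0.04051∠-47.3° A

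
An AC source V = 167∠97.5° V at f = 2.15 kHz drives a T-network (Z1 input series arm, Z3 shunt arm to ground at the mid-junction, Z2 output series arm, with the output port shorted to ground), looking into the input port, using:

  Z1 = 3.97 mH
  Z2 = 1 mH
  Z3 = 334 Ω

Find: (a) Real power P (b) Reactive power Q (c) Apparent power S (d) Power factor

Step 1 — Angular frequency: ω = 2π·f = 2π·2150 = 1.351e+04 rad/s.
Step 2 — Component impedances:
  Z1: Z = jωL = j·1.351e+04·0.00397 = 0 + j53.63 Ω
  Z2: Z = jωL = j·1.351e+04·0.001 = 0 + j13.51 Ω
  Z3: Z = R = 334 Ω
Step 3 — With the output port shorted to ground, the output series arm Z2 runs from the junction to ground; the shunt arm Z3 also runs from the junction to ground. They appear in parallel: Z3 || Z2 = 0.5455 + j13.49 Ω.
Step 4 — Series with input arm Z1: Z_in = Z1 + (Z3 || Z2) = 0.5455 + j67.12 Ω = 67.12∠89.5° Ω.
Step 5 — Source phasor: V = 167∠97.5° V = -21.8 + j165.6 V.
Step 6 — Current: I = V / Z = 2.464 + j0.3448 A = 2.488∠8.0° A.
Step 7 — Complex power: S = V·I* = 3.377 + j415.5 VA.
Step 8 — Real power: P = Re(S) = 3.377 W.
Step 9 — Reactive power: Q = Im(S) = 415.5 VAR.
Step 10 — Apparent power: |S| = 415.5 VA.
Step 11 — Power factor: PF = P/|S| = 0.008127 (lagging).

(a) P = 3.377 W  (b) Q = 415.5 VAR  (c) S = 415.5 VA  (d) PF = 0.008127 (lagging)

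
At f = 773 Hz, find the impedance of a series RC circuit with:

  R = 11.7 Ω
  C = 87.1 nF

Step 1 — Angular frequency: ω = 2π·f = 2π·773 = 4857 rad/s.
Step 2 — Component impedances:
  R: Z = R = 11.7 Ω
  C: Z = 1/(jωC) = -j/(ω·C) = 0 - j2364 Ω
Step 3 — Series combination: Z_total = R + C = 11.7 - j2364 Ω = 2364∠-89.7° Ω.

Z = 11.7 - j2364 Ω = 2364∠-89.7° Ω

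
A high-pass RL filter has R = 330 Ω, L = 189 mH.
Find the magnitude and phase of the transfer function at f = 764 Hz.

Step 1 — Angular frequency: ω = 2π·764 = 4800 rad/s.
Step 2 — Transfer function: H(jω) = jωL/(R + jωL).
Step 3 — Numerator jωL = j·907.3; denominator R + jωL = 330 + j907.3.
Step 4 — H = 0.8832 + j0.3212.
Step 5 — Magnitude: |H| = 0.9398 (-0.5 dB); phase: φ = 20.0°.

|H| = 0.9398 (-0.5 dB), φ = 20.0°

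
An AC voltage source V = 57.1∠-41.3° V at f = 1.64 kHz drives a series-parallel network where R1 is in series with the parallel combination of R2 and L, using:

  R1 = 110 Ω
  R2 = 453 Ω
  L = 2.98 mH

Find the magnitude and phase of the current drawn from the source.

Step 1 — Angular frequency: ω = 2π·f = 2π·1640 = 1.03e+04 rad/s.
Step 2 — Component impedances:
  R1: Z = R = 110 Ω
  R2: Z = R = 453 Ω
  L: Z = jωL = j·1.03e+04·0.00298 = 0 + j30.71 Ω
Step 3 — Parallel branch: R2 || L = 1/(1/R2 + 1/L) = 2.072 + j30.57 Ω.
Step 4 — Series with R1: Z_total = R1 + (R2 || L) = 112.1 + j30.57 Ω = 116.2∠15.3° Ω.
Step 5 — Source phasor: V = 57.1∠-41.3° V = 42.9 - j37.69 V.
Step 6 — Ohm's law: I = V / Z_total = (42.9 - j37.69) / (112.1 + j30.57) = 0.2709 - j0.4102 A.
Step 7 — Convert to polar: |I| = 0.4915 A, ∠I = -56.6°.

I = 0.4915∠-56.6° A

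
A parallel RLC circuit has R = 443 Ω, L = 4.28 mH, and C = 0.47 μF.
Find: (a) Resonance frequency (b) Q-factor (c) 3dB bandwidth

Step 1 — Resonance: ω₀ = 1/√(LC) = 1/√(0.00428·4.7e-07) = 2.23e+04 rad/s.
Step 2 — f₀ = ω₀/(2π) = 3549 Hz.
Step 3 — Parallel Q: Q = R/(ω₀L) = 443/(2.23e+04·0.00428) = 4.642.
Step 4 — Bandwidth: Δω = ω₀/Q = 4803 rad/s; BW = Δω/(2π) = 764.4 Hz.

(a) f₀ = 3549 Hz  (b) Q = 4.642  (c) BW = 764.4 Hz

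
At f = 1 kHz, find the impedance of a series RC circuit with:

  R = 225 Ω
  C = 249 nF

Step 1 — Angular frequency: ω = 2π·f = 2π·1000 = 6283 rad/s.
Step 2 — Component impedances:
  R: Z = R = 225 Ω
  C: Z = 1/(jωC) = -j/(ω·C) = 0 - j639.2 Ω
Step 3 — Series combination: Z_total = R + C = 225 - j639.2 Ω = 677.6∠-70.6° Ω.

Z = 225 - j639.2 Ω = 677.6∠-70.6° Ω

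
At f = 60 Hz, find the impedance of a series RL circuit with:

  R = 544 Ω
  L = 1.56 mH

Step 1 — Angular frequency: ω = 2π·f = 2π·60 = 377 rad/s.
Step 2 — Component impedances:
  R: Z = R = 544 Ω
  L: Z = jωL = j·377·0.00156 = 0 + j0.5881 Ω
Step 3 — Series combination: Z_total = R + L = 544 + j0.5881 Ω = 544∠0.1° Ω.

Z = 544 + j0.5881 Ω = 544∠0.1° Ω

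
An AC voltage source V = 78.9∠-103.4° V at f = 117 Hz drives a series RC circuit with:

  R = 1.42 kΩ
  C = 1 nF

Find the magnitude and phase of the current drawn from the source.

Step 1 — Angular frequency: ω = 2π·f = 2π·117 = 735.1 rad/s.
Step 2 — Component impedances:
  R: Z = R = 1420 Ω
  C: Z = 1/(jωC) = -j/(ω·C) = 0 - j1.36e+06 Ω
Step 3 — Series combination: Z_total = R + C = 1420 - j1.36e+06 Ω = 1.36e+06∠-89.9° Ω.
Step 4 — Source phasor: V = 78.9∠-103.4° V = -18.28 - j76.75 V.
Step 5 — Ohm's law: I = V / Z_total = (-18.28 - j76.75) / (1420 - j1.36e+06) = 5.641e-05 - j1.35e-05 A.
Step 6 — Convert to polar: |I| = 5.8e-05 A, ∠I = -13.5°.

I = 5.8e-05∠-13.5° A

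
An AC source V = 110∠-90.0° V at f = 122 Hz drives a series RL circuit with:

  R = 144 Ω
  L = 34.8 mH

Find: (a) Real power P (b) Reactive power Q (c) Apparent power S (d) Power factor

Step 1 — Angular frequency: ω = 2π·f = 2π·122 = 766.5 rad/s.
Step 2 — Component impedances:
  R: Z = R = 144 Ω
  L: Z = jωL = j·766.5·0.0348 = 0 + j26.68 Ω
Step 3 — Series combination: Z_total = R + L = 144 + j26.68 Ω = 146.5∠10.5° Ω.
Step 4 — Source phasor: V = 110∠-90.0° V = 0 - j110 V.
Step 5 — Current: I = V / Z = -0.1368 - j0.7385 A = 0.7511∠-100.5° A.
Step 6 — Complex power: S = V·I* = 81.24 + j15.05 VA.
Step 7 — Real power: P = Re(S) = 81.24 W.
Step 8 — Reactive power: Q = Im(S) = 15.05 VAR.
Step 9 — Apparent power: |S| = 82.62 VA.
Step 10 — Power factor: PF = P/|S| = 0.9833 (lagging).

(a) P = 81.24 W  (b) Q = 15.05 VAR  (c) S = 82.62 VA  (d) PF = 0.9833 (lagging)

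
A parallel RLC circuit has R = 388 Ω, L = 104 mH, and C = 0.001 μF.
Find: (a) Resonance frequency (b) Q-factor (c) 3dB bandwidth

Step 1 — Resonance: ω₀ = 1/√(LC) = 1/√(0.104·1e-09) = 9.806e+04 rad/s.
Step 2 — f₀ = ω₀/(2π) = 1.561e+04 Hz.
Step 3 — Parallel Q: Q = R/(ω₀L) = 388/(9.806e+04·0.104) = 0.03805.
Step 4 — Bandwidth: Δω = ω₀/Q = 2.577e+06 rad/s; BW = Δω/(2π) = 4.102e+05 Hz.

(a) f₀ = 1.561e+04 Hz  (b) Q = 0.03805  (c) BW = 4.102e+05 Hz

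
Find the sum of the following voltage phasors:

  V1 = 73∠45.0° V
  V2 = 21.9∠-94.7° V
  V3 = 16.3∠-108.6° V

Step 1 — Convert each phasor to rectangular form:
  V1 = 73·(cos(45.0°) + j·sin(45.0°)) = 51.62 + j51.62 V
  V2 = 21.9·(cos(-94.7°) + j·sin(-94.7°)) = -1.794 - j21.83 V
  V3 = 16.3·(cos(-108.6°) + j·sin(-108.6°)) = -5.199 - j15.45 V
Step 2 — Sum components: V_total = 44.63 + j14.34 V.
Step 3 — Convert to polar: |V_total| = 46.87 V, ∠V_total = 17.8°.

V_total = 46.87∠17.8° V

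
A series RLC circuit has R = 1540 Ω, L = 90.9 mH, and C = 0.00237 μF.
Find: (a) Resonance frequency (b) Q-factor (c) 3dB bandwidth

Step 1 — Resonance: ω₀ = 1/√(LC) = 1/√(0.0909·2.37e-09) = 6.813e+04 rad/s.
Step 2 — f₀ = ω₀/(2π) = 1.084e+04 Hz.
Step 3 — Series Q: Q = ω₀L/R = 6.813e+04·0.0909/1540 = 4.021.
Step 4 — Bandwidth: Δω = ω₀/Q = 1.694e+04 rad/s; BW = Δω/(2π) = 2696 Hz.

(a) f₀ = 1.084e+04 Hz  (b) Q = 4.021  (c) BW = 2696 Hz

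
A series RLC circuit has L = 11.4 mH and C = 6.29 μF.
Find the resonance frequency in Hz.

Step 1 — Resonance condition Im(Z)=0 gives ω₀ = 1/√(LC).
Step 2 — ω₀ = 1/√(0.0114·6.29e-06) = 3734 rad/s.
Step 3 — f₀ = ω₀/(2π) = 594.4 Hz.

f₀ = 594.4 Hz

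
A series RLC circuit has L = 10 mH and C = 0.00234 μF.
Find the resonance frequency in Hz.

Step 1 — Resonance condition Im(Z)=0 gives ω₀ = 1/√(LC).
Step 2 — ω₀ = 1/√(0.01·2.34e-09) = 2.067e+05 rad/s.
Step 3 — f₀ = ω₀/(2π) = 3.29e+04 Hz.

f₀ = 3.29e+04 Hz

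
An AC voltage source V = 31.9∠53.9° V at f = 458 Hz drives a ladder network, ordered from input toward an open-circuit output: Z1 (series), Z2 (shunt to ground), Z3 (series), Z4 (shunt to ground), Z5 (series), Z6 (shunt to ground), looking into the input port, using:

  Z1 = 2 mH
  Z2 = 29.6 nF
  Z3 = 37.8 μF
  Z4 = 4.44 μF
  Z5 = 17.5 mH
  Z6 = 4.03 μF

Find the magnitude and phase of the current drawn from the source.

Step 1 — Angular frequency: ω = 2π·f = 2π·458 = 2878 rad/s.
Step 2 — Component impedances:
  Z1: Z = jωL = j·2878·0.002 = 0 + j5.755 Ω
  Z2: Z = 1/(jωC) = -j/(ω·C) = 0 - j1.174e+04 Ω
  Z3: Z = 1/(jωC) = -j/(ω·C) = 0 - j9.193 Ω
  Z4: Z = 1/(jωC) = -j/(ω·C) = 0 - j78.27 Ω
  Z5: Z = jωL = j·2878·0.0175 = 0 + j50.36 Ω
  Z6: Z = 1/(jωC) = -j/(ω·C) = 0 - j86.23 Ω
Step 3 — Ladder network (open output): work backward from the far end, alternating series and parallel combinations. Z_in = 0 - j27.94 Ω = 27.94∠-90.0° Ω.
Step 4 — Source phasor: V = 31.9∠53.9° V = 18.8 + j25.77 V.
Step 5 — Ohm's law: I = V / Z_total = (18.8 + j25.77) / (0 - j27.94) = -0.9226 + j0.6728 A.
Step 6 — Convert to polar: |I| = 1.142 A, ∠I = 143.9°.

I = 1.142∠143.9° A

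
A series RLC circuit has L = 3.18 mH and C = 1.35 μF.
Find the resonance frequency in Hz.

Step 1 — Resonance condition Im(Z)=0 gives ω₀ = 1/√(LC).
Step 2 — ω₀ = 1/√(0.00318·1.35e-06) = 1.526e+04 rad/s.
Step 3 — f₀ = ω₀/(2π) = 2429 Hz.

f₀ = 2429 Hz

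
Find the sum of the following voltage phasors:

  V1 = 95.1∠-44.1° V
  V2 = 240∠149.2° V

Step 1 — Convert each phasor to rectangular form:
  V1 = 95.1·(cos(-44.1°) + j·sin(-44.1°)) = 68.29 - j66.18 V
  V2 = 240·(cos(149.2°) + j·sin(149.2°)) = -206.2 + j122.9 V
Step 2 — Sum components: V_total = -137.9 + j56.71 V.
Step 3 — Convert to polar: |V_total| = 149.1 V, ∠V_total = 157.6°.

V_total = 149.1∠157.6° V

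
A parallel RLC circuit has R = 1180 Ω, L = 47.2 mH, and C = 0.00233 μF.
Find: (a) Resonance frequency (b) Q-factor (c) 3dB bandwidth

Step 1 — Resonance: ω₀ = 1/√(LC) = 1/√(0.0472·2.33e-09) = 9.536e+04 rad/s.
Step 2 — f₀ = ω₀/(2π) = 1.518e+04 Hz.
Step 3 — Parallel Q: Q = R/(ω₀L) = 1180/(9.536e+04·0.0472) = 0.2622.
Step 4 — Bandwidth: Δω = ω₀/Q = 3.637e+05 rad/s; BW = Δω/(2π) = 5.789e+04 Hz.

(a) f₀ = 1.518e+04 Hz  (b) Q = 0.2622  (c) BW = 5.789e+04 Hz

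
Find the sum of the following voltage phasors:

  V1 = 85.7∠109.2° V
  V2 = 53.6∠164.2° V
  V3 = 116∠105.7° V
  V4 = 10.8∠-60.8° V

Step 1 — Convert each phasor to rectangular form:
  V1 = 85.7·(cos(109.2°) + j·sin(109.2°)) = -28.18 + j80.93 V
  V2 = 53.6·(cos(164.2°) + j·sin(164.2°)) = -51.57 + j14.59 V
  V3 = 116·(cos(105.7°) + j·sin(105.7°)) = -31.39 + j111.7 V
  V4 = 10.8·(cos(-60.8°) + j·sin(-60.8°)) = 5.269 - j9.428 V
Step 2 — Sum components: V_total = -105.9 + j197.8 V.
Step 3 — Convert to polar: |V_total| = 224.3 V, ∠V_total = 118.2°.

V_total = 224.3∠118.2° V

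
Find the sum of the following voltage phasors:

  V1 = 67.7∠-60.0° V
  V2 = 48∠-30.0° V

Step 1 — Convert each phasor to rectangular form:
  V1 = 67.7·(cos(-60.0°) + j·sin(-60.0°)) = 33.85 - j58.63 V
  V2 = 48·(cos(-30.0°) + j·sin(-30.0°)) = 41.57 - j24 V
Step 2 — Sum components: V_total = 75.42 - j82.63 V.
Step 3 — Convert to polar: |V_total| = 111.9 V, ∠V_total = -47.6°.

V_total = 111.9∠-47.6° V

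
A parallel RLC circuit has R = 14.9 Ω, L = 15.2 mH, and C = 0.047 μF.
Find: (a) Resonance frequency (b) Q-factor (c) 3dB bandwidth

Step 1 — Resonance: ω₀ = 1/√(LC) = 1/√(0.0152·4.7e-08) = 3.741e+04 rad/s.
Step 2 — f₀ = ω₀/(2π) = 5955 Hz.
Step 3 — Parallel Q: Q = R/(ω₀L) = 14.9/(3.741e+04·0.0152) = 0.0262.
Step 4 — Bandwidth: Δω = ω₀/Q = 1.428e+06 rad/s; BW = Δω/(2π) = 2.273e+05 Hz.

(a) f₀ = 5955 Hz  (b) Q = 0.0262  (c) BW = 2.273e+05 Hz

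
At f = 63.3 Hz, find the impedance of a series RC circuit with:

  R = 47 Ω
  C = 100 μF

Step 1 — Angular frequency: ω = 2π·f = 2π·63.3 = 397.7 rad/s.
Step 2 — Component impedances:
  R: Z = R = 47 Ω
  C: Z = 1/(jωC) = -j/(ω·C) = 0 - j25.14 Ω
Step 3 — Series combination: Z_total = R + C = 47 - j25.14 Ω = 53.3∠-28.1° Ω.

Z = 47 - j25.14 Ω = 53.3∠-28.1° Ω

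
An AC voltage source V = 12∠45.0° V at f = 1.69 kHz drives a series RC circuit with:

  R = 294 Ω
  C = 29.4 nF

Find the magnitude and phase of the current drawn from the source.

Step 1 — Angular frequency: ω = 2π·f = 2π·1690 = 1.062e+04 rad/s.
Step 2 — Component impedances:
  R: Z = R = 294 Ω
  C: Z = 1/(jωC) = -j/(ω·C) = 0 - j3203 Ω
Step 3 — Series combination: Z_total = R + C = 294 - j3203 Ω = 3217∠-84.8° Ω.
Step 4 — Source phasor: V = 12∠45.0° V = 8.485 + j8.485 V.
Step 5 — Ohm's law: I = V / Z_total = (8.485 + j8.485) / (294 - j3203) = -0.002386 + j0.002868 A.
Step 6 — Convert to polar: |I| = 0.003731 A, ∠I = 129.8°.

I = 0.003731∠129.8° A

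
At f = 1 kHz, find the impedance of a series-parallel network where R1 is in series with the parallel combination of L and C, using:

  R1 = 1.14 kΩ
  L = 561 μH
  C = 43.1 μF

Step 1 — Angular frequency: ω = 2π·f = 2π·1000 = 6283 rad/s.
Step 2 — Component impedances:
  R1: Z = R = 1140 Ω
  L: Z = jωL = j·6283·0.000561 = 0 + j3.525 Ω
  C: Z = 1/(jωC) = -j/(ω·C) = 0 - j3.693 Ω
Step 3 — Parallel branch: L || C = 1/(1/L + 1/C) = 0 + j77.56 Ω.
Step 4 — Series with R1: Z_total = R1 + (L || C) = 1140 + j77.56 Ω = 1143∠3.9° Ω.

Z = 1140 + j77.56 Ω = 1143∠3.9° Ω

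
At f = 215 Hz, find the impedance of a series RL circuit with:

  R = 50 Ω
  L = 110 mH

Step 1 — Angular frequency: ω = 2π·f = 2π·215 = 1351 rad/s.
Step 2 — Component impedances:
  R: Z = R = 50 Ω
  L: Z = jωL = j·1351·0.11 = 0 + j148.6 Ω
Step 3 — Series combination: Z_total = R + L = 50 + j148.6 Ω = 156.8∠71.4° Ω.

Z = 50 + j148.6 Ω = 156.8∠71.4° Ω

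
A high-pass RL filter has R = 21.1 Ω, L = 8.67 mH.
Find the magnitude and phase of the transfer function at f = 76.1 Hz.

Step 1 — Angular frequency: ω = 2π·76.1 = 478.2 rad/s.
Step 2 — Transfer function: H(jω) = jωL/(R + jωL).
Step 3 — Numerator jωL = j·4.146; denominator R + jωL = 21.1 + j4.146.
Step 4 — H = 0.03717 + j0.1892.
Step 5 — Magnitude: |H| = 0.1928 (-14.3 dB); phase: φ = 78.9°.

|H| = 0.1928 (-14.3 dB), φ = 78.9°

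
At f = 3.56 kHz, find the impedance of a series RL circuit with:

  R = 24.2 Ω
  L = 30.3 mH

Step 1 — Angular frequency: ω = 2π·f = 2π·3560 = 2.237e+04 rad/s.
Step 2 — Component impedances:
  R: Z = R = 24.2 Ω
  L: Z = jωL = j·2.237e+04·0.0303 = 0 + j677.8 Ω
Step 3 — Series combination: Z_total = R + L = 24.2 + j677.8 Ω = 678.2∠88.0° Ω.

Z = 24.2 + j677.8 Ω = 678.2∠88.0° Ω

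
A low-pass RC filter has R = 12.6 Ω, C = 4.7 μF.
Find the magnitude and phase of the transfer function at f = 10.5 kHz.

Step 1 — Angular frequency: ω = 2π·1.05e+04 = 6.597e+04 rad/s.
Step 2 — Transfer function: H(jω) = 1/(1 + jωRC).
Step 3 — Denominator: 1 + jωRC = 1 + j·6.597e+04·12.6·4.7e-06 = 1 + j3.907.
Step 4 — H = 0.06148 - j0.2402.
Step 5 — Magnitude: |H| = 0.248 (-12.1 dB); phase: φ = -75.6°.

|H| = 0.248 (-12.1 dB), φ = -75.6°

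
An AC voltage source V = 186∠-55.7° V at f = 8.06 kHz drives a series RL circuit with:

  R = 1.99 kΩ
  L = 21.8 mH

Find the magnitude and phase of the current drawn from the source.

Step 1 — Angular frequency: ω = 2π·f = 2π·8060 = 5.064e+04 rad/s.
Step 2 — Component impedances:
  R: Z = R = 1990 Ω
  L: Z = jωL = j·5.064e+04·0.0218 = 0 + j1104 Ω
Step 3 — Series combination: Z_total = R + L = 1990 + j1104 Ω = 2276∠29.0° Ω.
Step 4 — Source phasor: V = 186∠-55.7° V = 104.8 - j153.7 V.
Step 5 — Ohm's law: I = V / Z_total = (104.8 - j153.7) / (1990 + j1104) = 0.007521 - j0.08139 A.
Step 6 — Convert to polar: |I| = 0.08173 A, ∠I = -84.7°.

I = 0.08173∠-84.7° A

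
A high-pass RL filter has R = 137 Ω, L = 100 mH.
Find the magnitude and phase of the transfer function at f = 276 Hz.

Step 1 — Angular frequency: ω = 2π·276 = 1734 rad/s.
Step 2 — Transfer function: H(jω) = jωL/(R + jωL).
Step 3 — Numerator jωL = j·173.4; denominator R + jωL = 137 + j173.4.
Step 4 — H = 0.6157 + j0.4864.
Step 5 — Magnitude: |H| = 0.7847 (-2.1 dB); phase: φ = 38.3°.

|H| = 0.7847 (-2.1 dB), φ = 38.3°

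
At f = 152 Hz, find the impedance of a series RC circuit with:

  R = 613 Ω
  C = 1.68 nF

Step 1 — Angular frequency: ω = 2π·f = 2π·152 = 955 rad/s.
Step 2 — Component impedances:
  R: Z = R = 613 Ω
  C: Z = 1/(jωC) = -j/(ω·C) = 0 - j6.233e+05 Ω
Step 3 — Series combination: Z_total = R + C = 613 - j6.233e+05 Ω = 6.233e+05∠-89.9° Ω.

Z = 613 - j6.233e+05 Ω = 6.233e+05∠-89.9° Ω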